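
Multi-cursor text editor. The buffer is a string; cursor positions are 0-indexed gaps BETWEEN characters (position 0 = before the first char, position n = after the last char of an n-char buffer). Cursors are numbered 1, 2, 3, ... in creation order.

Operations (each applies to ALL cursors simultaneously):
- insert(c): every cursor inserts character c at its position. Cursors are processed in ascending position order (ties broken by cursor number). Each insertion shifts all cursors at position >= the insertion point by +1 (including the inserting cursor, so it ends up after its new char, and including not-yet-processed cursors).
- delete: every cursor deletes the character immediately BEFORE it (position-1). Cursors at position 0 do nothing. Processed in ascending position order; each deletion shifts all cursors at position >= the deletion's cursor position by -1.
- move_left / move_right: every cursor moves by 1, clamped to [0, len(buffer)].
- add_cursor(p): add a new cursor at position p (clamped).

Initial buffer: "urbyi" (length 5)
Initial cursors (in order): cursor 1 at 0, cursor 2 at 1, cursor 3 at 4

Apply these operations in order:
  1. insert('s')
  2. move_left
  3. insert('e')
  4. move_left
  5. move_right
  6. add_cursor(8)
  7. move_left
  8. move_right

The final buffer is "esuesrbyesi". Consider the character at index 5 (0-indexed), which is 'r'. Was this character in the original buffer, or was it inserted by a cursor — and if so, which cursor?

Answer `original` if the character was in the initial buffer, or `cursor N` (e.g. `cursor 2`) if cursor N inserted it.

After op 1 (insert('s')): buffer="susrbysi" (len 8), cursors c1@1 c2@3 c3@7, authorship 1.2...3.
After op 2 (move_left): buffer="susrbysi" (len 8), cursors c1@0 c2@2 c3@6, authorship 1.2...3.
After op 3 (insert('e')): buffer="esuesrbyesi" (len 11), cursors c1@1 c2@4 c3@9, authorship 11.22...33.
After op 4 (move_left): buffer="esuesrbyesi" (len 11), cursors c1@0 c2@3 c3@8, authorship 11.22...33.
After op 5 (move_right): buffer="esuesrbyesi" (len 11), cursors c1@1 c2@4 c3@9, authorship 11.22...33.
After op 6 (add_cursor(8)): buffer="esuesrbyesi" (len 11), cursors c1@1 c2@4 c4@8 c3@9, authorship 11.22...33.
After op 7 (move_left): buffer="esuesrbyesi" (len 11), cursors c1@0 c2@3 c4@7 c3@8, authorship 11.22...33.
After op 8 (move_right): buffer="esuesrbyesi" (len 11), cursors c1@1 c2@4 c4@8 c3@9, authorship 11.22...33.
Authorship (.=original, N=cursor N): 1 1 . 2 2 . . . 3 3 .
Index 5: author = original

Answer: original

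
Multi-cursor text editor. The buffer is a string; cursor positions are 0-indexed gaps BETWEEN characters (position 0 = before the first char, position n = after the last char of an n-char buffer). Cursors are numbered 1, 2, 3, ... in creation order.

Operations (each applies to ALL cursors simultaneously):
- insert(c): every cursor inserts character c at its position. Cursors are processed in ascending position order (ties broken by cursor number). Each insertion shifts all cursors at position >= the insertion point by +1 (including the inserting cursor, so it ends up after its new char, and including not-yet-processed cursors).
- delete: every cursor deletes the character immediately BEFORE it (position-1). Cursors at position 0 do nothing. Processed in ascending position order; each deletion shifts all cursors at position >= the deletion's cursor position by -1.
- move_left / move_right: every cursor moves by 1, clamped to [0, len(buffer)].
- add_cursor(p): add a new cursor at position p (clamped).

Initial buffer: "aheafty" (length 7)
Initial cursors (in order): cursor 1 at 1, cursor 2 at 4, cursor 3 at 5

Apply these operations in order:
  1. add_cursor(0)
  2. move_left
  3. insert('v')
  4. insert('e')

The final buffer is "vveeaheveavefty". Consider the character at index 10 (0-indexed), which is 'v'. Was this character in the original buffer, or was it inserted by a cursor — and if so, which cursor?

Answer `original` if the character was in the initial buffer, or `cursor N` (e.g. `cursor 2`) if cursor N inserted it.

Answer: cursor 3

Derivation:
After op 1 (add_cursor(0)): buffer="aheafty" (len 7), cursors c4@0 c1@1 c2@4 c3@5, authorship .......
After op 2 (move_left): buffer="aheafty" (len 7), cursors c1@0 c4@0 c2@3 c3@4, authorship .......
After op 3 (insert('v')): buffer="vvahevavfty" (len 11), cursors c1@2 c4@2 c2@6 c3@8, authorship 14...2.3...
After op 4 (insert('e')): buffer="vveeaheveavefty" (len 15), cursors c1@4 c4@4 c2@9 c3@12, authorship 1414...22.33...
Authorship (.=original, N=cursor N): 1 4 1 4 . . . 2 2 . 3 3 . . .
Index 10: author = 3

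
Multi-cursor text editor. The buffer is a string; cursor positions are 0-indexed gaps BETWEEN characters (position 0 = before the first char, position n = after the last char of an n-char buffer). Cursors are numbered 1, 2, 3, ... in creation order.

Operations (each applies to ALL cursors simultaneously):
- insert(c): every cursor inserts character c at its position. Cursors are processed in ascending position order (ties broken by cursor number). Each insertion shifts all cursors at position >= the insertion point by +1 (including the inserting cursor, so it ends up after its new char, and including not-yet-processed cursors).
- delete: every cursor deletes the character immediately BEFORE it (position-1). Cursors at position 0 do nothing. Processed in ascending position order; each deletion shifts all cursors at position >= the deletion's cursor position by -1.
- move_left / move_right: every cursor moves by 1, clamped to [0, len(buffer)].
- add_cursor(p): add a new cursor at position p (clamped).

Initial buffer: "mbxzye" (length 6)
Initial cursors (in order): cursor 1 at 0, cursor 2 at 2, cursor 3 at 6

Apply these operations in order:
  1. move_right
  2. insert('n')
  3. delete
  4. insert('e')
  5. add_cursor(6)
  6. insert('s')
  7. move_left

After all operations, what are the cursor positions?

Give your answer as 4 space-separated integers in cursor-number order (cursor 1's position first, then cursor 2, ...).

Answer: 2 6 12 8

Derivation:
After op 1 (move_right): buffer="mbxzye" (len 6), cursors c1@1 c2@3 c3@6, authorship ......
After op 2 (insert('n')): buffer="mnbxnzyen" (len 9), cursors c1@2 c2@5 c3@9, authorship .1..2...3
After op 3 (delete): buffer="mbxzye" (len 6), cursors c1@1 c2@3 c3@6, authorship ......
After op 4 (insert('e')): buffer="mebxezyee" (len 9), cursors c1@2 c2@5 c3@9, authorship .1..2...3
After op 5 (add_cursor(6)): buffer="mebxezyee" (len 9), cursors c1@2 c2@5 c4@6 c3@9, authorship .1..2...3
After op 6 (insert('s')): buffer="mesbxeszsyees" (len 13), cursors c1@3 c2@7 c4@9 c3@13, authorship .11..22.4..33
After op 7 (move_left): buffer="mesbxeszsyees" (len 13), cursors c1@2 c2@6 c4@8 c3@12, authorship .11..22.4..33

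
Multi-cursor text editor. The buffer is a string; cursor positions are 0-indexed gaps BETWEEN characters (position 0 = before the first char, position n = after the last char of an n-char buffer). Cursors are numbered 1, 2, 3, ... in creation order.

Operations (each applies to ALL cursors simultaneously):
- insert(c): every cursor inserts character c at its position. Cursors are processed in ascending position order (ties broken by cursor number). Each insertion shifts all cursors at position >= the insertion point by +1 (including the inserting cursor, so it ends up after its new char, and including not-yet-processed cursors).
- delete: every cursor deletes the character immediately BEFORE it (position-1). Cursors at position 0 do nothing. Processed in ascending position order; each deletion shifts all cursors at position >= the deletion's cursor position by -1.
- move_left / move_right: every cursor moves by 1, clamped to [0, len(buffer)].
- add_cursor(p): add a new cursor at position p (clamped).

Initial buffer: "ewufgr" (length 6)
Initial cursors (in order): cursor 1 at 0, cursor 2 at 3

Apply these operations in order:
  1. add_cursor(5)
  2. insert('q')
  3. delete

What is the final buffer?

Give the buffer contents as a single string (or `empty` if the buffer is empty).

Answer: ewufgr

Derivation:
After op 1 (add_cursor(5)): buffer="ewufgr" (len 6), cursors c1@0 c2@3 c3@5, authorship ......
After op 2 (insert('q')): buffer="qewuqfgqr" (len 9), cursors c1@1 c2@5 c3@8, authorship 1...2..3.
After op 3 (delete): buffer="ewufgr" (len 6), cursors c1@0 c2@3 c3@5, authorship ......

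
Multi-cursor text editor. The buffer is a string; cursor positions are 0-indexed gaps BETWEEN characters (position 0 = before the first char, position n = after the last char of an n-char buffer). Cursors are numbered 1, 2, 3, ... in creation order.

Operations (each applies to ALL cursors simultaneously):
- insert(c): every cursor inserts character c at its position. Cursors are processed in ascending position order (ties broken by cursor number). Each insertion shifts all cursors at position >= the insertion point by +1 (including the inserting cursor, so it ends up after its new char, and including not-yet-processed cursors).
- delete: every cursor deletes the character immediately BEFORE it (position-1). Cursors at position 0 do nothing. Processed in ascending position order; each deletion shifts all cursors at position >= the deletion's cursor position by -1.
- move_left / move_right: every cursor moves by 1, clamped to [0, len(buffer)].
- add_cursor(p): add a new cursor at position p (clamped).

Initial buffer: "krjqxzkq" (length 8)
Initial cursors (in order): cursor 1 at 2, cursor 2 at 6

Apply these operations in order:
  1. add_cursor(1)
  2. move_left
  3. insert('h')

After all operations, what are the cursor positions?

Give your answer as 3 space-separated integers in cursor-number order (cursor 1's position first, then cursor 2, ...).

Answer: 3 8 1

Derivation:
After op 1 (add_cursor(1)): buffer="krjqxzkq" (len 8), cursors c3@1 c1@2 c2@6, authorship ........
After op 2 (move_left): buffer="krjqxzkq" (len 8), cursors c3@0 c1@1 c2@5, authorship ........
After op 3 (insert('h')): buffer="hkhrjqxhzkq" (len 11), cursors c3@1 c1@3 c2@8, authorship 3.1....2...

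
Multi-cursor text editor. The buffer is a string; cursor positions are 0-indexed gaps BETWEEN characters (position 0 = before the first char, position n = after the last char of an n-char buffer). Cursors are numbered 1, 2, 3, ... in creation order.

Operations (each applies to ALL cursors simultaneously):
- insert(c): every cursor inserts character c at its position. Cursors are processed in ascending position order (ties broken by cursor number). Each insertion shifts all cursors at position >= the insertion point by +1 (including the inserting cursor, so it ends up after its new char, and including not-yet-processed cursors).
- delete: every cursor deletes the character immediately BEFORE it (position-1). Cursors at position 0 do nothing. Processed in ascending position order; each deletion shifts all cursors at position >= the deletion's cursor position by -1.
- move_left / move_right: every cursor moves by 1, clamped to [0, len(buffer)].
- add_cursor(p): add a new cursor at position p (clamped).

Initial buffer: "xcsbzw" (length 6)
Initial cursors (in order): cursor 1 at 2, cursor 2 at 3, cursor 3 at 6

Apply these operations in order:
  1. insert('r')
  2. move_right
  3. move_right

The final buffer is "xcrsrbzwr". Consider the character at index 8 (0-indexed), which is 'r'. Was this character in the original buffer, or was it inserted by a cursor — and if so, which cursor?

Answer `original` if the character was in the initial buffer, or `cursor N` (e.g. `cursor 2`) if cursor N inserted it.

Answer: cursor 3

Derivation:
After op 1 (insert('r')): buffer="xcrsrbzwr" (len 9), cursors c1@3 c2@5 c3@9, authorship ..1.2...3
After op 2 (move_right): buffer="xcrsrbzwr" (len 9), cursors c1@4 c2@6 c3@9, authorship ..1.2...3
After op 3 (move_right): buffer="xcrsrbzwr" (len 9), cursors c1@5 c2@7 c3@9, authorship ..1.2...3
Authorship (.=original, N=cursor N): . . 1 . 2 . . . 3
Index 8: author = 3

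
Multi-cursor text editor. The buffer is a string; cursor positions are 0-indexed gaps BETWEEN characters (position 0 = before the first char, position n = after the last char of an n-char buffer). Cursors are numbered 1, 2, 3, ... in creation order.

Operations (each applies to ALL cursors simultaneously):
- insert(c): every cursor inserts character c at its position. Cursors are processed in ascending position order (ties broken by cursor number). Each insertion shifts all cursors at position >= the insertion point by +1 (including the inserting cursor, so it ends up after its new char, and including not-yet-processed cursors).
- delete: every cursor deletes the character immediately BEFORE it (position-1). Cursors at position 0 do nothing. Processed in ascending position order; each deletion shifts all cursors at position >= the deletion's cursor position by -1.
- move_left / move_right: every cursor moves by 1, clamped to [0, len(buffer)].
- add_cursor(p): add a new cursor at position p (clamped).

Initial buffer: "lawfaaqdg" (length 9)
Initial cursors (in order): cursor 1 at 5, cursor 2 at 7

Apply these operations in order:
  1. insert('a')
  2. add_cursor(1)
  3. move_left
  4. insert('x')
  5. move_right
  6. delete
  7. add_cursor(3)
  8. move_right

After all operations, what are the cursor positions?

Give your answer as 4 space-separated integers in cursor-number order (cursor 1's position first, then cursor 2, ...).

After op 1 (insert('a')): buffer="lawfaaaqadg" (len 11), cursors c1@6 c2@9, authorship .....1..2..
After op 2 (add_cursor(1)): buffer="lawfaaaqadg" (len 11), cursors c3@1 c1@6 c2@9, authorship .....1..2..
After op 3 (move_left): buffer="lawfaaaqadg" (len 11), cursors c3@0 c1@5 c2@8, authorship .....1..2..
After op 4 (insert('x')): buffer="xlawfaxaaqxadg" (len 14), cursors c3@1 c1@7 c2@11, authorship 3.....11..22..
After op 5 (move_right): buffer="xlawfaxaaqxadg" (len 14), cursors c3@2 c1@8 c2@12, authorship 3.....11..22..
After op 6 (delete): buffer="xawfaxaqxdg" (len 11), cursors c3@1 c1@6 c2@9, authorship 3....1..2..
After op 7 (add_cursor(3)): buffer="xawfaxaqxdg" (len 11), cursors c3@1 c4@3 c1@6 c2@9, authorship 3....1..2..
After op 8 (move_right): buffer="xawfaxaqxdg" (len 11), cursors c3@2 c4@4 c1@7 c2@10, authorship 3....1..2..

Answer: 7 10 2 4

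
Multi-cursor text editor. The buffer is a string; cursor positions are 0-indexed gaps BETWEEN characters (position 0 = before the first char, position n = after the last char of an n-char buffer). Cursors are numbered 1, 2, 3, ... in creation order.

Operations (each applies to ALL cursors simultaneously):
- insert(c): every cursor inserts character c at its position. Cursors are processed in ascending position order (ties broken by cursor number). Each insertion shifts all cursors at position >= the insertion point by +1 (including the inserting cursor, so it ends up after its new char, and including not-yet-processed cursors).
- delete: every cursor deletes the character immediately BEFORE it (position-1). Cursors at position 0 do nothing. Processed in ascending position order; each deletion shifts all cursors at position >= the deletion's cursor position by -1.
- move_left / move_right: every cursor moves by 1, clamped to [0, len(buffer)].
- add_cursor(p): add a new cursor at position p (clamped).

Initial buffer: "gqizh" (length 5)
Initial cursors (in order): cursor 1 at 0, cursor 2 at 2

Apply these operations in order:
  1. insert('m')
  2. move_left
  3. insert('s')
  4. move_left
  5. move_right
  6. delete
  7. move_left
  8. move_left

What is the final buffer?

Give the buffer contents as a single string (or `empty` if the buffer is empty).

After op 1 (insert('m')): buffer="mgqmizh" (len 7), cursors c1@1 c2@4, authorship 1..2...
After op 2 (move_left): buffer="mgqmizh" (len 7), cursors c1@0 c2@3, authorship 1..2...
After op 3 (insert('s')): buffer="smgqsmizh" (len 9), cursors c1@1 c2@5, authorship 11..22...
After op 4 (move_left): buffer="smgqsmizh" (len 9), cursors c1@0 c2@4, authorship 11..22...
After op 5 (move_right): buffer="smgqsmizh" (len 9), cursors c1@1 c2@5, authorship 11..22...
After op 6 (delete): buffer="mgqmizh" (len 7), cursors c1@0 c2@3, authorship 1..2...
After op 7 (move_left): buffer="mgqmizh" (len 7), cursors c1@0 c2@2, authorship 1..2...
After op 8 (move_left): buffer="mgqmizh" (len 7), cursors c1@0 c2@1, authorship 1..2...

Answer: mgqmizh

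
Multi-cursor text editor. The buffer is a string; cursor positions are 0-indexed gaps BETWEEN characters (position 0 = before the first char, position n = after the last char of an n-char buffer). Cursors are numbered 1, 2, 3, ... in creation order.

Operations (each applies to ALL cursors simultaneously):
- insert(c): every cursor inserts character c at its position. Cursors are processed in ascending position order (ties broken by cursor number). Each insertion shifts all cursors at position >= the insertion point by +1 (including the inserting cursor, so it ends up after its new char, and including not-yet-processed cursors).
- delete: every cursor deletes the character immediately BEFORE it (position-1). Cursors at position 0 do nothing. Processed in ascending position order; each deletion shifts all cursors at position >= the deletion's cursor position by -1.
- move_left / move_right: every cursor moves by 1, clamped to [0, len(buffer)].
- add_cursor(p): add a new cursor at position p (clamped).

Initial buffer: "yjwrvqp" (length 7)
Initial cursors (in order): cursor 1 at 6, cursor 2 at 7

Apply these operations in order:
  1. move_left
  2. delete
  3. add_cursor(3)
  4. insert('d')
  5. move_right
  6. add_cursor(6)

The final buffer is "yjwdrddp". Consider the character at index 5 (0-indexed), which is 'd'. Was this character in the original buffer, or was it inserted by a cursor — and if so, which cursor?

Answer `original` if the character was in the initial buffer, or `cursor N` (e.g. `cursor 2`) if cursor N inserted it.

Answer: cursor 1

Derivation:
After op 1 (move_left): buffer="yjwrvqp" (len 7), cursors c1@5 c2@6, authorship .......
After op 2 (delete): buffer="yjwrp" (len 5), cursors c1@4 c2@4, authorship .....
After op 3 (add_cursor(3)): buffer="yjwrp" (len 5), cursors c3@3 c1@4 c2@4, authorship .....
After op 4 (insert('d')): buffer="yjwdrddp" (len 8), cursors c3@4 c1@7 c2@7, authorship ...3.12.
After op 5 (move_right): buffer="yjwdrddp" (len 8), cursors c3@5 c1@8 c2@8, authorship ...3.12.
After op 6 (add_cursor(6)): buffer="yjwdrddp" (len 8), cursors c3@5 c4@6 c1@8 c2@8, authorship ...3.12.
Authorship (.=original, N=cursor N): . . . 3 . 1 2 .
Index 5: author = 1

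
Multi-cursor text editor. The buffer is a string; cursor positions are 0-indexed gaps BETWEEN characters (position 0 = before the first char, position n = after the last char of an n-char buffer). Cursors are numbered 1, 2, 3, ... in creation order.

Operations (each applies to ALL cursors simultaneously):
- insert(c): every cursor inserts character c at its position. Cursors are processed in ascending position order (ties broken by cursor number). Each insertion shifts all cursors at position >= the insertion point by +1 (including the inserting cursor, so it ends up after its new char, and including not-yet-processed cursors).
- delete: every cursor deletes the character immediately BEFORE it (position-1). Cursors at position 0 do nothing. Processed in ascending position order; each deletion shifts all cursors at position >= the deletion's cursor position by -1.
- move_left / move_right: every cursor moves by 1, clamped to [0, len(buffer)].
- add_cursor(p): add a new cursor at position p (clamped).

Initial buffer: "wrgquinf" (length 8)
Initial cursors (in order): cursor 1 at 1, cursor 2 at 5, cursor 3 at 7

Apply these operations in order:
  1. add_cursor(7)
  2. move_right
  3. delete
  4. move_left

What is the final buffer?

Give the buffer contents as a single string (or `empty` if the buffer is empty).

Answer: wgqu

Derivation:
After op 1 (add_cursor(7)): buffer="wrgquinf" (len 8), cursors c1@1 c2@5 c3@7 c4@7, authorship ........
After op 2 (move_right): buffer="wrgquinf" (len 8), cursors c1@2 c2@6 c3@8 c4@8, authorship ........
After op 3 (delete): buffer="wgqu" (len 4), cursors c1@1 c2@4 c3@4 c4@4, authorship ....
After op 4 (move_left): buffer="wgqu" (len 4), cursors c1@0 c2@3 c3@3 c4@3, authorship ....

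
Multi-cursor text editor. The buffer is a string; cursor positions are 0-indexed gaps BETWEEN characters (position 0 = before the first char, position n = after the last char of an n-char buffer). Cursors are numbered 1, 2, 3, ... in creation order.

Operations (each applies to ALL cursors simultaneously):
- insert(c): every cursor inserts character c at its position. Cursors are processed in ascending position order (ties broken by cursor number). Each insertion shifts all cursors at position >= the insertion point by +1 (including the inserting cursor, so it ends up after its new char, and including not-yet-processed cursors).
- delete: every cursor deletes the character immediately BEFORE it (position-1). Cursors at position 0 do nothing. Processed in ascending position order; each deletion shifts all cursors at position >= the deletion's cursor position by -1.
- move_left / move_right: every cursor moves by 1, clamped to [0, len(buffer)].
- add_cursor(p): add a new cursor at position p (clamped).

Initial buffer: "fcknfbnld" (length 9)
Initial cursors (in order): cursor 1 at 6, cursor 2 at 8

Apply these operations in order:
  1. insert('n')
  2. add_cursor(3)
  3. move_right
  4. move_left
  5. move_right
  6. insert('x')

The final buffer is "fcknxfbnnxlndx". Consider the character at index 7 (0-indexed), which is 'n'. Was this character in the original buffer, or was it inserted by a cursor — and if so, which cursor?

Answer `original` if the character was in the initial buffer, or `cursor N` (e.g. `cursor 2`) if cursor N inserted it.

After op 1 (insert('n')): buffer="fcknfbnnlnd" (len 11), cursors c1@7 c2@10, authorship ......1..2.
After op 2 (add_cursor(3)): buffer="fcknfbnnlnd" (len 11), cursors c3@3 c1@7 c2@10, authorship ......1..2.
After op 3 (move_right): buffer="fcknfbnnlnd" (len 11), cursors c3@4 c1@8 c2@11, authorship ......1..2.
After op 4 (move_left): buffer="fcknfbnnlnd" (len 11), cursors c3@3 c1@7 c2@10, authorship ......1..2.
After op 5 (move_right): buffer="fcknfbnnlnd" (len 11), cursors c3@4 c1@8 c2@11, authorship ......1..2.
After op 6 (insert('x')): buffer="fcknxfbnnxlndx" (len 14), cursors c3@5 c1@10 c2@14, authorship ....3..1.1.2.2
Authorship (.=original, N=cursor N): . . . . 3 . . 1 . 1 . 2 . 2
Index 7: author = 1

Answer: cursor 1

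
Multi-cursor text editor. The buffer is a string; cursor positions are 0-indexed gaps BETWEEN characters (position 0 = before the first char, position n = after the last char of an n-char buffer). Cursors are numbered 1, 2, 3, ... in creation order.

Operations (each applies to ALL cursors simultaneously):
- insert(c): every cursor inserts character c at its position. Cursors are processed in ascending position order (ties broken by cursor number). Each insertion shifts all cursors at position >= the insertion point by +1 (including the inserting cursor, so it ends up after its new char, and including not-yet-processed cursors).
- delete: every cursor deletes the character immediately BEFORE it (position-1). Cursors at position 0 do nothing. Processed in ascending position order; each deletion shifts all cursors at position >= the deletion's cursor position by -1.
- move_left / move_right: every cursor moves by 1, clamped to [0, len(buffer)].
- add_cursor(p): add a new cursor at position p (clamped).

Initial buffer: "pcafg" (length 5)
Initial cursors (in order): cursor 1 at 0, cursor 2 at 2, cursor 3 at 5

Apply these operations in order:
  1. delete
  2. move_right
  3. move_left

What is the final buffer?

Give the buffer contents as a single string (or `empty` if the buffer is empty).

After op 1 (delete): buffer="paf" (len 3), cursors c1@0 c2@1 c3@3, authorship ...
After op 2 (move_right): buffer="paf" (len 3), cursors c1@1 c2@2 c3@3, authorship ...
After op 3 (move_left): buffer="paf" (len 3), cursors c1@0 c2@1 c3@2, authorship ...

Answer: paf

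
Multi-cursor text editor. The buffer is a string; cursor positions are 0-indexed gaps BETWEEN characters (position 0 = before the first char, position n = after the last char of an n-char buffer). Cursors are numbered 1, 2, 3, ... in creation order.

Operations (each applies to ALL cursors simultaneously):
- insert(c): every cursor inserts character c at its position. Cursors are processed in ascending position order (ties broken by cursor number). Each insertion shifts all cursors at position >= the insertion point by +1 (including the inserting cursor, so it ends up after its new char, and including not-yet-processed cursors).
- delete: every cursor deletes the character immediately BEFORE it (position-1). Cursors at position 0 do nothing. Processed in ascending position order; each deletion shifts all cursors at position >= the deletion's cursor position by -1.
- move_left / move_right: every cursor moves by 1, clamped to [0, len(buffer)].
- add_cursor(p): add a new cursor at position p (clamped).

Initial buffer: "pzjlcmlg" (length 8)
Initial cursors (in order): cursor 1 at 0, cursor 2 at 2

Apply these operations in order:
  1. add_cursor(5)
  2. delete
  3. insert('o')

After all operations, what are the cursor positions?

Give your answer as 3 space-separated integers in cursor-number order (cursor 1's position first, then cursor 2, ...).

After op 1 (add_cursor(5)): buffer="pzjlcmlg" (len 8), cursors c1@0 c2@2 c3@5, authorship ........
After op 2 (delete): buffer="pjlmlg" (len 6), cursors c1@0 c2@1 c3@3, authorship ......
After op 3 (insert('o')): buffer="opojlomlg" (len 9), cursors c1@1 c2@3 c3@6, authorship 1.2..3...

Answer: 1 3 6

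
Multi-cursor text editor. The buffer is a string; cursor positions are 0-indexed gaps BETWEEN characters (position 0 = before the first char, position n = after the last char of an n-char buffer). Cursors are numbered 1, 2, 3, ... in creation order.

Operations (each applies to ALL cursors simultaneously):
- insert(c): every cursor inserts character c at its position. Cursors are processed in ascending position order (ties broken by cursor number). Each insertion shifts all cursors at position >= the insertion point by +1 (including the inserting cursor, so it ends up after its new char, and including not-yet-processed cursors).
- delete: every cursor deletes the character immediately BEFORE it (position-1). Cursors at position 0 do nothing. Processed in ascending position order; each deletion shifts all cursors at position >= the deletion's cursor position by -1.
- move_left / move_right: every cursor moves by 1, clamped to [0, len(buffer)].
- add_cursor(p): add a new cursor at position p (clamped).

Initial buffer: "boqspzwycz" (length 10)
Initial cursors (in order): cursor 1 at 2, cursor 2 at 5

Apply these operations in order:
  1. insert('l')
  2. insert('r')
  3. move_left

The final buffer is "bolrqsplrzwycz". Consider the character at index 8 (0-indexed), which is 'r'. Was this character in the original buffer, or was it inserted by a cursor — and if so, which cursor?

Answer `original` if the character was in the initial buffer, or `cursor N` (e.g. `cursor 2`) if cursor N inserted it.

Answer: cursor 2

Derivation:
After op 1 (insert('l')): buffer="bolqsplzwycz" (len 12), cursors c1@3 c2@7, authorship ..1...2.....
After op 2 (insert('r')): buffer="bolrqsplrzwycz" (len 14), cursors c1@4 c2@9, authorship ..11...22.....
After op 3 (move_left): buffer="bolrqsplrzwycz" (len 14), cursors c1@3 c2@8, authorship ..11...22.....
Authorship (.=original, N=cursor N): . . 1 1 . . . 2 2 . . . . .
Index 8: author = 2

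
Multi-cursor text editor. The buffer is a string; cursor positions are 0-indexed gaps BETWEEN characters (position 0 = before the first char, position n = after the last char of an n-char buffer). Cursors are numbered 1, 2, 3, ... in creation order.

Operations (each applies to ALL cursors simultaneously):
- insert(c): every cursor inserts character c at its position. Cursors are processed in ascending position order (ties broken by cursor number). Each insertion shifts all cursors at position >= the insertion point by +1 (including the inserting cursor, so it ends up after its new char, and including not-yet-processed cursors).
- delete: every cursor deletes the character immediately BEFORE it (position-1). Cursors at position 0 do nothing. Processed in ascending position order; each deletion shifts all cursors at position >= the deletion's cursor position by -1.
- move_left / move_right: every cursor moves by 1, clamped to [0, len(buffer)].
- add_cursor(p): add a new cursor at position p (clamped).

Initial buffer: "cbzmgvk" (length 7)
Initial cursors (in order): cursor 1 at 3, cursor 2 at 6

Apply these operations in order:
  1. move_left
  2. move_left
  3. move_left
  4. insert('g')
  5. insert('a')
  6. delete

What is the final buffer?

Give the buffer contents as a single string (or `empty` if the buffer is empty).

After op 1 (move_left): buffer="cbzmgvk" (len 7), cursors c1@2 c2@5, authorship .......
After op 2 (move_left): buffer="cbzmgvk" (len 7), cursors c1@1 c2@4, authorship .......
After op 3 (move_left): buffer="cbzmgvk" (len 7), cursors c1@0 c2@3, authorship .......
After op 4 (insert('g')): buffer="gcbzgmgvk" (len 9), cursors c1@1 c2@5, authorship 1...2....
After op 5 (insert('a')): buffer="gacbzgamgvk" (len 11), cursors c1@2 c2@7, authorship 11...22....
After op 6 (delete): buffer="gcbzgmgvk" (len 9), cursors c1@1 c2@5, authorship 1...2....

Answer: gcbzgmgvk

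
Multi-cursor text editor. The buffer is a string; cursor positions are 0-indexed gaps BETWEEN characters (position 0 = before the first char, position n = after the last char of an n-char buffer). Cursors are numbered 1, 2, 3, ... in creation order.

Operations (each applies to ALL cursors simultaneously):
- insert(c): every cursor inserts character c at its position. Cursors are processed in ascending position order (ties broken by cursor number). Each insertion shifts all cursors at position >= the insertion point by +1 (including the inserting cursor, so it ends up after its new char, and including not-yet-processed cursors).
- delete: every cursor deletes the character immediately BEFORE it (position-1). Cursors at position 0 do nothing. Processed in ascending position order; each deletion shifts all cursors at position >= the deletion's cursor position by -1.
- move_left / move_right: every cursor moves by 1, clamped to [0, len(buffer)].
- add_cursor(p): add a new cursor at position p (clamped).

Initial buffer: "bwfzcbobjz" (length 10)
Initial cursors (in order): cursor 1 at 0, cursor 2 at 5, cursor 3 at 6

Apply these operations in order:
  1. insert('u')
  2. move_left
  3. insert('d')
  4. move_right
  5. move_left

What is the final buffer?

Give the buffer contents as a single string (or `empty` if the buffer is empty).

After op 1 (insert('u')): buffer="ubwfzcubuobjz" (len 13), cursors c1@1 c2@7 c3@9, authorship 1.....2.3....
After op 2 (move_left): buffer="ubwfzcubuobjz" (len 13), cursors c1@0 c2@6 c3@8, authorship 1.....2.3....
After op 3 (insert('d')): buffer="dubwfzcdubduobjz" (len 16), cursors c1@1 c2@8 c3@11, authorship 11.....22.33....
After op 4 (move_right): buffer="dubwfzcdubduobjz" (len 16), cursors c1@2 c2@9 c3@12, authorship 11.....22.33....
After op 5 (move_left): buffer="dubwfzcdubduobjz" (len 16), cursors c1@1 c2@8 c3@11, authorship 11.....22.33....

Answer: dubwfzcdubduobjz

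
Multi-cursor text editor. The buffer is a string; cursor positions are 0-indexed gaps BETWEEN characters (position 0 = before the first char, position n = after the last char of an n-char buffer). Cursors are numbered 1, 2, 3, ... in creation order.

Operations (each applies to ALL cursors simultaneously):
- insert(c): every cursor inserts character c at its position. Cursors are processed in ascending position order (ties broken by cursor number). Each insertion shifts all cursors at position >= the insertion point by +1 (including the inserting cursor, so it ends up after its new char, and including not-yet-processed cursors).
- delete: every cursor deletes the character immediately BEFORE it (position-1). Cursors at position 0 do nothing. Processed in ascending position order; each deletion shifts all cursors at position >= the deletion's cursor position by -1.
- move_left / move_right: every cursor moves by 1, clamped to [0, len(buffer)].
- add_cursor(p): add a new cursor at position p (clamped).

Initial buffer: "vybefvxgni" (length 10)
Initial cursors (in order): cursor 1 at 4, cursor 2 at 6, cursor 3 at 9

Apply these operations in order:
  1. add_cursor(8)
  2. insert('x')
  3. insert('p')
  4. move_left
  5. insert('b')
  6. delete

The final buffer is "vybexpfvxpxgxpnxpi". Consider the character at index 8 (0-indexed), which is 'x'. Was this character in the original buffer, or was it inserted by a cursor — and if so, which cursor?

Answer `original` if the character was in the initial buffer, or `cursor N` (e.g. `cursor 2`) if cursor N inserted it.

Answer: cursor 2

Derivation:
After op 1 (add_cursor(8)): buffer="vybefvxgni" (len 10), cursors c1@4 c2@6 c4@8 c3@9, authorship ..........
After op 2 (insert('x')): buffer="vybexfvxxgxnxi" (len 14), cursors c1@5 c2@8 c4@11 c3@13, authorship ....1..2..4.3.
After op 3 (insert('p')): buffer="vybexpfvxpxgxpnxpi" (len 18), cursors c1@6 c2@10 c4@14 c3@17, authorship ....11..22..44.33.
After op 4 (move_left): buffer="vybexpfvxpxgxpnxpi" (len 18), cursors c1@5 c2@9 c4@13 c3@16, authorship ....11..22..44.33.
After op 5 (insert('b')): buffer="vybexbpfvxbpxgxbpnxbpi" (len 22), cursors c1@6 c2@11 c4@16 c3@20, authorship ....111..222..444.333.
After op 6 (delete): buffer="vybexpfvxpxgxpnxpi" (len 18), cursors c1@5 c2@9 c4@13 c3@16, authorship ....11..22..44.33.
Authorship (.=original, N=cursor N): . . . . 1 1 . . 2 2 . . 4 4 . 3 3 .
Index 8: author = 2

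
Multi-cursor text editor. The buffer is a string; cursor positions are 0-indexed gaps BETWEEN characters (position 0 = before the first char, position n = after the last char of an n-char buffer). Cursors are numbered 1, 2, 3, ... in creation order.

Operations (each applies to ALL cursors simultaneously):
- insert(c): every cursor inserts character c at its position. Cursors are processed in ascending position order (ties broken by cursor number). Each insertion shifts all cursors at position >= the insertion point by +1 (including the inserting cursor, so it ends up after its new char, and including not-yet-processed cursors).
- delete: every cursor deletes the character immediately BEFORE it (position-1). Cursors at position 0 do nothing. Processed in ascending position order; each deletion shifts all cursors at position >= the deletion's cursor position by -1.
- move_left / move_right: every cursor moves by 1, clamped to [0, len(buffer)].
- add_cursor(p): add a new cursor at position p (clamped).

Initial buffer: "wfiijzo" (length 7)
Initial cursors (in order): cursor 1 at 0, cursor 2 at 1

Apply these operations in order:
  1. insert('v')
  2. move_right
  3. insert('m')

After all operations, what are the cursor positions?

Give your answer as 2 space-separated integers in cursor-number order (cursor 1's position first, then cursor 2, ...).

After op 1 (insert('v')): buffer="vwvfiijzo" (len 9), cursors c1@1 c2@3, authorship 1.2......
After op 2 (move_right): buffer="vwvfiijzo" (len 9), cursors c1@2 c2@4, authorship 1.2......
After op 3 (insert('m')): buffer="vwmvfmiijzo" (len 11), cursors c1@3 c2@6, authorship 1.12.2.....

Answer: 3 6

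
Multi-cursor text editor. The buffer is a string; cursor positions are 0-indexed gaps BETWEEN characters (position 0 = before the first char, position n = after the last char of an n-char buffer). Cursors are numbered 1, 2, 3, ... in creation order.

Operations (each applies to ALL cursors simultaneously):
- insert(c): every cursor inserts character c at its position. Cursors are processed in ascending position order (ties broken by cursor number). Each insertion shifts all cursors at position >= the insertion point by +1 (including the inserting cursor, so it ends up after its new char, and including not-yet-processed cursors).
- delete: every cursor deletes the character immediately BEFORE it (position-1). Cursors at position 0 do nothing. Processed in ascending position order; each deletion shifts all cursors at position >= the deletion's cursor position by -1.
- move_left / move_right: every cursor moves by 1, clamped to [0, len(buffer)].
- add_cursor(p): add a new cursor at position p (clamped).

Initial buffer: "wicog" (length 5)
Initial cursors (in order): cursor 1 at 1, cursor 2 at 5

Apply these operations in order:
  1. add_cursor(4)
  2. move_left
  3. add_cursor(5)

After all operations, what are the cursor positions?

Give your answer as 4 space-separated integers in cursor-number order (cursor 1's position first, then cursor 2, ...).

After op 1 (add_cursor(4)): buffer="wicog" (len 5), cursors c1@1 c3@4 c2@5, authorship .....
After op 2 (move_left): buffer="wicog" (len 5), cursors c1@0 c3@3 c2@4, authorship .....
After op 3 (add_cursor(5)): buffer="wicog" (len 5), cursors c1@0 c3@3 c2@4 c4@5, authorship .....

Answer: 0 4 3 5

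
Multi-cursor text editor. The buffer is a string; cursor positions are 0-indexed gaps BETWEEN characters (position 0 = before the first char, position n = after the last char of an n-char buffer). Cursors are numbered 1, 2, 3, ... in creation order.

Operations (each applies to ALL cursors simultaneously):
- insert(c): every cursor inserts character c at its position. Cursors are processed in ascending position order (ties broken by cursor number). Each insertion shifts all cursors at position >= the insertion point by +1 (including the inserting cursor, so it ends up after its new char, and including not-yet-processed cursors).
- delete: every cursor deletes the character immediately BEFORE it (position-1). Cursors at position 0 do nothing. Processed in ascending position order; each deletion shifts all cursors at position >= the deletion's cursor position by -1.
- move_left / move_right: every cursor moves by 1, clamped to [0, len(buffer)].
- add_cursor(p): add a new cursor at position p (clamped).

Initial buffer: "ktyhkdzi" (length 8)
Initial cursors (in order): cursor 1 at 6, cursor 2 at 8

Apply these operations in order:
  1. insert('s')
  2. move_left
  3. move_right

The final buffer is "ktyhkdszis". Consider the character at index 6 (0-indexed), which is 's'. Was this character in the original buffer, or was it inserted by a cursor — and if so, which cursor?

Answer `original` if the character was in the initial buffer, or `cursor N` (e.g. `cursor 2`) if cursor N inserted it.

Answer: cursor 1

Derivation:
After op 1 (insert('s')): buffer="ktyhkdszis" (len 10), cursors c1@7 c2@10, authorship ......1..2
After op 2 (move_left): buffer="ktyhkdszis" (len 10), cursors c1@6 c2@9, authorship ......1..2
After op 3 (move_right): buffer="ktyhkdszis" (len 10), cursors c1@7 c2@10, authorship ......1..2
Authorship (.=original, N=cursor N): . . . . . . 1 . . 2
Index 6: author = 1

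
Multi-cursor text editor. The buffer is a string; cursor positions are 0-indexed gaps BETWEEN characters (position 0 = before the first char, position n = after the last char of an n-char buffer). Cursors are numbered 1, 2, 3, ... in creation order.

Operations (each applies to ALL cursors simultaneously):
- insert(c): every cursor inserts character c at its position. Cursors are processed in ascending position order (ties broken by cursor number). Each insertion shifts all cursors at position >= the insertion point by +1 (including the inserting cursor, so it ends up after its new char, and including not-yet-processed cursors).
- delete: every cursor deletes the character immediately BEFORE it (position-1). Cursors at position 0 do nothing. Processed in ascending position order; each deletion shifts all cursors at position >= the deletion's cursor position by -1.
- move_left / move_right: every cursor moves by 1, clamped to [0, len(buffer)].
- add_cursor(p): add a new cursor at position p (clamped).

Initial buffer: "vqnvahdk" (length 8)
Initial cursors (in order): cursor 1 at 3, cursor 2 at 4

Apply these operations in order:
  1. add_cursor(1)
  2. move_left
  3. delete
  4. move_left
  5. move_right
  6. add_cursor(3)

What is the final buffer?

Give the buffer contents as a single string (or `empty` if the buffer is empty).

After op 1 (add_cursor(1)): buffer="vqnvahdk" (len 8), cursors c3@1 c1@3 c2@4, authorship ........
After op 2 (move_left): buffer="vqnvahdk" (len 8), cursors c3@0 c1@2 c2@3, authorship ........
After op 3 (delete): buffer="vvahdk" (len 6), cursors c3@0 c1@1 c2@1, authorship ......
After op 4 (move_left): buffer="vvahdk" (len 6), cursors c1@0 c2@0 c3@0, authorship ......
After op 5 (move_right): buffer="vvahdk" (len 6), cursors c1@1 c2@1 c3@1, authorship ......
After op 6 (add_cursor(3)): buffer="vvahdk" (len 6), cursors c1@1 c2@1 c3@1 c4@3, authorship ......

Answer: vvahdk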